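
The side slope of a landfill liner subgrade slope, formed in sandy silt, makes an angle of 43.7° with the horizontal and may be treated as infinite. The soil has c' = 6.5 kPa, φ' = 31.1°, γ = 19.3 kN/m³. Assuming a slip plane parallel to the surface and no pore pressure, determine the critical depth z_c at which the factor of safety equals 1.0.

Setting FS = 1.00 in FS = [c' + γz cos²β tanφ'] / [γz sinβ cosβ] and solving for z:
z = c' / [γ cosβ (FS·sinβ − cosβ·tanφ')]
  = 6.5 / [19.3·cos43.7°·(1.00·sin43.7° − cos43.7°·tan31.1°)]
  = 6.5 / [19.3·0.7230·(1.00·0.6909 − 0.7230·0.6032)]
  = 6.5 / 3.5547 = 1.829 m

z_c = 1.83 m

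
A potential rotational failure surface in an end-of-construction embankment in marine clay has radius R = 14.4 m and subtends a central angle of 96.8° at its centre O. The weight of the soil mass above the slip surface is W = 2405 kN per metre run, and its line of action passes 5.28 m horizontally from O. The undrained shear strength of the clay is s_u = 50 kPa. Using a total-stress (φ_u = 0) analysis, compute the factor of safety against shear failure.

Taking moments about the centre O, the resisting moment is provided by the undrained shear strength acting along the arc:
Arc length L_a = R·θ = 14.4·(96.8°·π/180) = 14.4·1.6895 = 24.33 m
M_R = s_u·L_a·R = 50·24.33·14.4 = 17516.5 kN·m/m
M_D = W·d = 2405·5.28 = 12698.4 kN·m/m
FS = M_R / M_D = 17516.5 / 12698.4 = 1.379

FS = 1.38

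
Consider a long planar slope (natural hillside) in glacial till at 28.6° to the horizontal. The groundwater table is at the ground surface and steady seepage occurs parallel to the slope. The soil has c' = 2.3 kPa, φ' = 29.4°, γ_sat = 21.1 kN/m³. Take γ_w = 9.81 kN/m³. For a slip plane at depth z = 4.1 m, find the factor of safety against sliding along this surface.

With seepage parallel to the slope and the water table at the surface, the effective normal stress on the slip plane uses the buoyant unit weight γ' = γ_sat − γ_w while the driving shear stress uses γ_sat:
FS = [c' + γ' z cos²β tanφ'] / [γ_sat z sinβ cosβ]
γ' = 21.1 − 9.81 = 11.29 kN/m³
Numerator = 2.3 + 11.29·4.1·cos²28.6°·tan29.4° = 2.3 + 11.29·4.1·0.7709·0.5635 = 22.406 kPa
Denominator = 21.1·4.1·sin28.6°·cos28.6° = 21.1·4.1·0.4787·0.8780 = 36.359 kPa
FS = 22.406 / 36.359 = 0.616

FS = 0.62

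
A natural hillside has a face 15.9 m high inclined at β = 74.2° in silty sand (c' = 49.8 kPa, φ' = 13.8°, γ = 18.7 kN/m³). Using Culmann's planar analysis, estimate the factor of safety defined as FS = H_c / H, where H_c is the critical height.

H_c = (4c'/γ) · sinβ cosφ' / [1 − cos(β − φ')]
    = (4·49.8/18.7) · sin74.2°·cos13.8° / [1 − cos60.4°]
    = 10.652 · 0.9344 / 0.5061 = 19.67 m
FS = H_c / H = 19.67 / 15.9 = 1.237

FS = 1.24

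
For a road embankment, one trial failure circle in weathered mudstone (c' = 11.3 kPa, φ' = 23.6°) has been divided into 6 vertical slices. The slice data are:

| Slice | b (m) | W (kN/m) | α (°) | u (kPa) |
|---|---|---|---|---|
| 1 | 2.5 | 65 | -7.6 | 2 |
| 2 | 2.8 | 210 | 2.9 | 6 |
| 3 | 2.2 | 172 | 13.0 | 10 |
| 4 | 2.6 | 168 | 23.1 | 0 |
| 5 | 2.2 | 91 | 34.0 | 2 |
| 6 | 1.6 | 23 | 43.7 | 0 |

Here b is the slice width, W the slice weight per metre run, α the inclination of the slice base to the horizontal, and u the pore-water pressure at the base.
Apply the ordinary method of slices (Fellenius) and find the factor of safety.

FS = 2.60

Ordinary method of slices: FS = Σ[c'·Δl_i + (W_i cosα_i − u_i·Δl_i)·tanφ'] / Σ W_i sinα_i, with Δl_i = b_i / cosα_i.
Slice 1: Δl = 2.5/cos(-7.6°) = 2.522 m; N'_1 = 65·cos(-7.6°) − 2·2.522 = 59.4; c'Δl = 28.50; W sinα = -8.6
Slice 2: Δl = 2.8/cos2.9° = 2.804 m; N'_2 = 210·cos2.9° − 6·2.804 = 192.9; c'Δl = 31.68; W sinα = 10.6
Slice 3: Δl = 2.2/cos13.0° = 2.258 m; N'_3 = 172·cos13.0° − 10·2.258 = 145.0; c'Δl = 25.51; W sinα = 38.7
Slice 4: Δl = 2.6/cos23.1° = 2.827 m; N'_4 = 168·cos23.1° − 0·2.827 = 154.5; c'Δl = 31.94; W sinα = 65.9
Slice 5: Δl = 2.2/cos34.0° = 2.654 m; N'_5 = 91·cos34.0° − 2·2.654 = 70.1; c'Δl = 29.99; W sinα = 50.9
Slice 6: Δl = 1.6/cos43.7° = 2.213 m; N'_6 = 23·cos43.7° − 0·2.213 = 16.6; c'Δl = 25.01; W sinα = 15.9
Σc'Δl = 172.6 kN/m; ΣN' = 638.6 kN/m; ΣW sinα = 173.4 kN/m
Resisting = 172.6 + 638.6·tan23.6° = 172.6 + 279.0 = 451.6 kN/m
FS = 451.6 / 173.4 = 2.604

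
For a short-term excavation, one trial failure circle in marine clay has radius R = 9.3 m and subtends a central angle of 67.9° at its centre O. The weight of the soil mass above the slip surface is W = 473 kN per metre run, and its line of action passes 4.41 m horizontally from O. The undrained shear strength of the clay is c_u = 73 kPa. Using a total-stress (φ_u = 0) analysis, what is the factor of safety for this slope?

Taking moments about the centre O, the resisting moment is provided by the undrained shear strength acting along the arc:
Arc length L_a = R·θ = 9.3·(67.9°·π/180) = 9.3·1.1851 = 11.02 m
M_R = c_u·L_a·R = 73·11.02·9.3 = 7482.3 kN·m/m
M_D = W·d = 473·4.41 = 2085.9 kN·m/m
FS = M_R / M_D = 7482.3 / 2085.9 = 3.587

FS = 3.59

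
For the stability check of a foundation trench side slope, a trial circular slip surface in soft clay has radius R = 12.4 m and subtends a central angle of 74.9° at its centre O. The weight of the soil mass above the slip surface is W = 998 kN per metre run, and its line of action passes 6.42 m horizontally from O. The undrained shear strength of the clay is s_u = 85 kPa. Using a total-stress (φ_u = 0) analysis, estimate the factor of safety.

Taking moments about the centre O, the resisting moment is provided by the undrained shear strength acting along the arc:
Arc length L_a = R·θ = 12.4·(74.9°·π/180) = 12.4·1.3073 = 16.21 m
M_R = s_u·L_a·R = 85·16.21·12.4 = 17085.3 kN·m/m
M_D = W·d = 998·6.42 = 6407.2 kN·m/m
FS = M_R / M_D = 17085.3 / 6407.2 = 2.667

FS = 2.67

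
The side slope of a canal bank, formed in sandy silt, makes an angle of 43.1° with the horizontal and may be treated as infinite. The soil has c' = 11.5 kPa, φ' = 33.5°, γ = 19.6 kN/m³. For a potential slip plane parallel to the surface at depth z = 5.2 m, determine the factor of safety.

FS = 0.93

For an infinite slope with a slip plane parallel to the surface (no pore pressure): FS = [c' + γz cos²β tanφ'] / [γz sinβ cosβ].
γz = 19.6·5.2 = 101.92 kN/m²
Numerator = 11.5 + 101.92·cos²43.1°·tan33.5° = 11.5 + 101.92·0.5331·0.6619 = 47.465 kPa
Denominator = 101.92·sin43.1°·cos43.1° = 101.92·0.6833·0.7302 = 50.848 kPa
FS = 47.465 / 50.848 = 0.933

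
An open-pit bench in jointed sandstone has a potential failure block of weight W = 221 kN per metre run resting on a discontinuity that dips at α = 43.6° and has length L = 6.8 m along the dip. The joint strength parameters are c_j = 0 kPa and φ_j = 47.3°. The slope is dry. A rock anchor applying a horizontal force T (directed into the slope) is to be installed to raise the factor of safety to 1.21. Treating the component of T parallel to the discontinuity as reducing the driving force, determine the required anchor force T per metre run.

Resolving forces along and normal to the sliding plane, with the horizontal anchor force T adding T·sinα to the effective normal force and T·cosα acting up the plane against the driving force:
FS = [c_jL + (W cosα + T sinα) tanφ_j] / [W sinα − T cosα]
Without the anchor: N' = 160.0 kN/m, driving T_d = 152.4 kN/m, resisting R = 0·6.8 + 160.0·tan47.3° = 173.4 kN/m, FS = 1.14.
Setting FS = 1.21 and solving for T:
1.21·(152.4 − T cos43.6°) = 173.4 + T sin43.6°·tan47.3°
T·(sin43.6°·tan47.3° + 1.21·cos43.6°) = 1.21·152.4 − 173.4
T·(0.6896·1.0837 + 1.21·0.7242) = 184.4 − 173.4 = 11.0
T·1.6236 = 11.0
T = 6.8 kN/m

T = 7 kN/m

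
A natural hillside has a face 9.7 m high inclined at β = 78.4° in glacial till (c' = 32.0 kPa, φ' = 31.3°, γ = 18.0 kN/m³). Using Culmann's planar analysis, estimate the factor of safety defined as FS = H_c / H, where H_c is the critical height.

H_c = (4c'/γ) · sinβ cosφ' / [1 − cos(β − φ')]
    = (4·32.0/18.0) · sin78.4°·cos31.3° / [1 − cos47.1°]
    = 7.111 · 0.8370 / 0.3193 = 18.64 m
FS = H_c / H = 18.64 / 9.7 = 1.922

FS = 1.92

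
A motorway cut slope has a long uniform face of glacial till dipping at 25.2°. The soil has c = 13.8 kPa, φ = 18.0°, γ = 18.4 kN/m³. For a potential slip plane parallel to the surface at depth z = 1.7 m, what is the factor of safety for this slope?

FS = 1.84

For an infinite slope with a slip plane parallel to the surface (no pore pressure): FS = [c + γz cos²β tanφ] / [γz sinβ cosβ].
γz = 18.4·1.7 = 31.28 kN/m²
Numerator = 13.8 + 31.28·cos²25.2°·tan18.0° = 13.8 + 31.28·0.8187·0.3249 = 22.121 kPa
Denominator = 31.28·sin25.2°·cos25.2° = 31.28·0.4258·0.9048 = 12.051 kPa
FS = 22.121 / 12.051 = 1.836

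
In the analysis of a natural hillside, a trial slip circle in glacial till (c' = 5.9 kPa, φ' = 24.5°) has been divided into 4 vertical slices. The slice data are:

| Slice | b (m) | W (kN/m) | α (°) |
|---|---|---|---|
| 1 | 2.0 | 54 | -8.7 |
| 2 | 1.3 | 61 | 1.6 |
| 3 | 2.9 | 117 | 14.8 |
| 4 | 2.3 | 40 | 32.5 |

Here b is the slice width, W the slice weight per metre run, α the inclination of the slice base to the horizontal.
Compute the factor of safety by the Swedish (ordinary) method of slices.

Ordinary method of slices: FS = Σ[c'·Δl_i + (W_i cosα_i)·tanφ'] / Σ W_i sinα_i, with Δl_i = b_i / cosα_i.
Slice 1: Δl = 2.0/cos(-8.7°) = 2.023 m; N'_1 = 54·cos(-8.7°) = 53.4; c'Δl = 11.94; W sinα = -8.2
Slice 2: Δl = 1.3/cos1.6° = 1.301 m; N'_2 = 61·cos1.6° = 61.0; c'Δl = 7.67; W sinα = 1.7
Slice 3: Δl = 2.9/cos14.8° = 3.000 m; N'_3 = 117·cos14.8° = 113.1; c'Δl = 17.70; W sinα = 29.9
Slice 4: Δl = 2.3/cos32.5° = 2.727 m; N'_4 = 40·cos32.5° = 33.7; c'Δl = 16.09; W sinα = 21.5
Σc'Δl = 53.4 kN/m; ΣN' = 261.2 kN/m; ΣW sinα = 44.9 kN/m
Resisting = 53.4 + 261.2·tan24.5° = 53.4 + 119.0 = 172.4 kN/m
FS = 172.4 / 44.9 = 3.839

FS = 3.84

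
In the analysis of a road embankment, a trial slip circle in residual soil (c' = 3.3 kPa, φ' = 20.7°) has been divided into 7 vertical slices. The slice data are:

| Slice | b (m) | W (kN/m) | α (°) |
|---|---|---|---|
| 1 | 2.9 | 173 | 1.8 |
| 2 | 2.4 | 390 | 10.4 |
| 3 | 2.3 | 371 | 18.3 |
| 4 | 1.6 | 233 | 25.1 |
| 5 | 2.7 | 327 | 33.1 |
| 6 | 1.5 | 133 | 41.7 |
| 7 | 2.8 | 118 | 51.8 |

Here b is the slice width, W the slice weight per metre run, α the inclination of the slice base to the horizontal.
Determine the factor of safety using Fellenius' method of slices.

Ordinary method of slices: FS = Σ[c'·Δl_i + (W_i cosα_i)·tanφ'] / Σ W_i sinα_i, with Δl_i = b_i / cosα_i.
Slice 1: Δl = 2.9/cos1.8° = 2.901 m; N'_1 = 173·cos1.8° = 172.9; c'Δl = 9.57; W sinα = 5.4
Slice 2: Δl = 2.4/cos10.4° = 2.440 m; N'_2 = 390·cos10.4° = 383.6; c'Δl = 8.05; W sinα = 70.4
Slice 3: Δl = 2.3/cos18.3° = 2.423 m; N'_3 = 371·cos18.3° = 352.2; c'Δl = 7.99; W sinα = 116.5
Slice 4: Δl = 1.6/cos25.1° = 1.767 m; N'_4 = 233·cos25.1° = 211.0; c'Δl = 5.83; W sinα = 98.8
Slice 5: Δl = 2.7/cos33.1° = 3.223 m; N'_5 = 327·cos33.1° = 273.9; c'Δl = 10.64; W sinα = 178.6
Slice 6: Δl = 1.5/cos41.7° = 2.009 m; N'_6 = 133·cos41.7° = 99.3; c'Δl = 6.63; W sinα = 88.5
Slice 7: Δl = 2.8/cos51.8° = 4.528 m; N'_7 = 118·cos51.8° = 73.0; c'Δl = 14.94; W sinα = 92.7
Σc'Δl = 63.7 kN/m; ΣN' = 1566.0 kN/m; ΣW sinα = 650.9 kN/m
Resisting = 63.7 + 1566.0·tan20.7° = 63.7 + 591.7 = 655.4 kN/m
FS = 655.4 / 650.9 = 1.007

FS = 1.01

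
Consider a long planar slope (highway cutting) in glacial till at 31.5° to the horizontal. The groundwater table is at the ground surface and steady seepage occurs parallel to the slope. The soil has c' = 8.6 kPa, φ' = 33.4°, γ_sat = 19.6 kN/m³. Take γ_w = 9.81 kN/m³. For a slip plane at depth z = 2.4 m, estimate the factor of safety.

With seepage parallel to the slope and the water table at the surface, the effective normal stress on the slip plane uses the buoyant unit weight γ' = γ_sat − γ_w while the driving shear stress uses γ_sat:
FS = [c' + γ' z cos²β tanφ'] / [γ_sat z sinβ cosβ]
γ' = 19.6 − 9.81 = 9.79 kN/m³
Numerator = 8.6 + 9.79·2.4·cos²31.5°·tan33.4° = 8.6 + 9.79·2.4·0.7270·0.6594 = 19.863 kPa
Denominator = 19.6·2.4·sin31.5°·cos31.5° = 19.6·2.4·0.5225·0.8526 = 20.956 kPa
FS = 19.863 / 20.956 = 0.948

FS = 0.95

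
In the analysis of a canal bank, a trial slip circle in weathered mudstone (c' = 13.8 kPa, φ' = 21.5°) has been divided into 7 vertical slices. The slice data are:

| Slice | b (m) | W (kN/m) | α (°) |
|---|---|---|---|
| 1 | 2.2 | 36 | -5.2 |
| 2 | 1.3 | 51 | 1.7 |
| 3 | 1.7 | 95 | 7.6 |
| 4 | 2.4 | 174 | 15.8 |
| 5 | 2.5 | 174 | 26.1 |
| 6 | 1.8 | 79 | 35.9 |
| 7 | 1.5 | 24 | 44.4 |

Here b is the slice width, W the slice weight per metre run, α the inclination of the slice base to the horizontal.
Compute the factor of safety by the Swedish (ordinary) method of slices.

Ordinary method of slices: FS = Σ[c'·Δl_i + (W_i cosα_i)·tanφ'] / Σ W_i sinα_i, with Δl_i = b_i / cosα_i.
Slice 1: Δl = 2.2/cos(-5.2°) = 2.209 m; N'_1 = 36·cos(-5.2°) = 35.9; c'Δl = 30.49; W sinα = -3.3
Slice 2: Δl = 1.3/cos1.7° = 1.301 m; N'_2 = 51·cos1.7° = 51.0; c'Δl = 17.95; W sinα = 1.5
Slice 3: Δl = 1.7/cos7.6° = 1.715 m; N'_3 = 95·cos7.6° = 94.2; c'Δl = 23.67; W sinα = 12.6
Slice 4: Δl = 2.4/cos15.8° = 2.494 m; N'_4 = 174·cos15.8° = 167.4; c'Δl = 34.42; W sinα = 47.4
Slice 5: Δl = 2.5/cos26.1° = 2.784 m; N'_5 = 174·cos26.1° = 156.3; c'Δl = 38.42; W sinα = 76.5
Slice 6: Δl = 1.8/cos35.9° = 2.222 m; N'_6 = 79·cos35.9° = 64.0; c'Δl = 30.67; W sinα = 46.3
Slice 7: Δl = 1.5/cos44.4° = 2.099 m; N'_7 = 24·cos44.4° = 17.1; c'Δl = 28.97; W sinα = 16.8
Σc'Δl = 204.6 kN/m; ΣN' = 585.8 kN/m; ΣW sinα = 197.9 kN/m
Resisting = 204.6 + 585.8·tan21.5° = 204.6 + 230.8 = 435.3 kN/m
FS = 435.3 / 197.9 = 2.200

FS = 2.20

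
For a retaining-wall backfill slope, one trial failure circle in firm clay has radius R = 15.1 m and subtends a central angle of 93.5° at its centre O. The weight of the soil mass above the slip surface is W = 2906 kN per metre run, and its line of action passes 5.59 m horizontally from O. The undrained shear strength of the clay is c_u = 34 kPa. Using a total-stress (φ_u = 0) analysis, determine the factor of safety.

Taking moments about the centre O, the resisting moment is provided by the undrained shear strength acting along the arc:
Arc length L_a = R·θ = 15.1·(93.5°·π/180) = 15.1·1.6319 = 24.64 m
M_R = c_u·L_a·R = 34·24.64·15.1 = 12650.9 kN·m/m
M_D = W·d = 2906·5.59 = 16244.5 kN·m/m
FS = M_R / M_D = 12650.9 / 16244.5 = 0.779

FS = 0.78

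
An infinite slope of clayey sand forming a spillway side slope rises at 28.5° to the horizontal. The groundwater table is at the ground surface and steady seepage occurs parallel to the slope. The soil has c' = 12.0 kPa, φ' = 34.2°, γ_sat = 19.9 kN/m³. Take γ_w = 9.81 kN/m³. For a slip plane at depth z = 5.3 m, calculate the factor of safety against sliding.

FS = 0.91

With seepage parallel to the slope and the water table at the surface, the effective normal stress on the slip plane uses the buoyant unit weight γ' = γ_sat − γ_w while the driving shear stress uses γ_sat:
FS = [c' + γ' z cos²β tanφ'] / [γ_sat z sinβ cosβ]
γ' = 19.9 − 9.81 = 10.09 kN/m³
Numerator = 12.0 + 10.09·5.3·cos²28.5°·tan34.2° = 12.0 + 10.09·5.3·0.7723·0.6796 = 40.068 kPa
Denominator = 19.9·5.3·sin28.5°·cos28.5° = 19.9·5.3·0.4772·0.8788 = 44.227 kPa
FS = 40.068 / 44.227 = 0.906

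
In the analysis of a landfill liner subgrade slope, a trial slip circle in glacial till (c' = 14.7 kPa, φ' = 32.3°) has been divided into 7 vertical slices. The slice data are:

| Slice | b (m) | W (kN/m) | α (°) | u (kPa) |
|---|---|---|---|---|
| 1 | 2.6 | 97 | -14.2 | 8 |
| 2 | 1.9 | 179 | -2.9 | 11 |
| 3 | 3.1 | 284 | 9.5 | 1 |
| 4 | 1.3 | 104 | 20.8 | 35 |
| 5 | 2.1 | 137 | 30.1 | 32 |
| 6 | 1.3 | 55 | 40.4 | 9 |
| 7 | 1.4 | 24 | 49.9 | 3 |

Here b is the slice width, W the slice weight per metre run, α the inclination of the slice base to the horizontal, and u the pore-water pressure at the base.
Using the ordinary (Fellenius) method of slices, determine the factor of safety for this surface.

Ordinary method of slices: FS = Σ[c'·Δl_i + (W_i cosα_i − u_i·Δl_i)·tanφ'] / Σ W_i sinα_i, with Δl_i = b_i / cosα_i.
Slice 1: Δl = 2.6/cos(-14.2°) = 2.682 m; N'_1 = 97·cos(-14.2°) − 8·2.682 = 72.6; c'Δl = 39.42; W sinα = -23.8
Slice 2: Δl = 1.9/cos(-2.9°) = 1.902 m; N'_2 = 179·cos(-2.9°) − 11·1.902 = 157.8; c'Δl = 27.97; W sinα = -9.1
Slice 3: Δl = 3.1/cos9.5° = 3.143 m; N'_3 = 284·cos9.5° − 1·3.143 = 277.0; c'Δl = 46.20; W sinα = 46.9
Slice 4: Δl = 1.3/cos20.8° = 1.391 m; N'_4 = 104·cos20.8° − 35·1.391 = 48.5; c'Δl = 20.44; W sinα = 36.9
Slice 5: Δl = 2.1/cos30.1° = 2.427 m; N'_5 = 137·cos30.1° − 32·2.427 = 40.9; c'Δl = 35.68; W sinα = 68.7
Slice 6: Δl = 1.3/cos40.4° = 1.707 m; N'_6 = 55·cos40.4° − 9·1.707 = 26.5; c'Δl = 25.09; W sinα = 35.6
Slice 7: Δl = 1.4/cos49.9° = 2.173 m; N'_7 = 24·cos49.9° − 3·2.173 = 8.9; c'Δl = 31.95; W sinα = 18.4
Σc'Δl = 226.8 kN/m; ΣN' = 632.2 kN/m; ΣW sinα = 173.7 kN/m
Resisting = 226.8 + 632.2·tan32.3° = 226.8 + 399.7 = 626.5 kN/m
FS = 626.5 / 173.7 = 3.607

FS = 3.61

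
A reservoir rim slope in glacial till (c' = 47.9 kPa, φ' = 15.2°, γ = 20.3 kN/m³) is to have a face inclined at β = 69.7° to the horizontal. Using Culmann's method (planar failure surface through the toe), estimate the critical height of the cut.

H_c = 20.37 m

Culmann's analysis gives the critical failure plane at α_cr = (β + φ')/2 = (69.7 + 15.2)/2 = 42.5°, and the critical height
H_c = (4c'/γ) · sinβ cosφ' / [1 − cos(β − φ')]
    = (4·47.9/20.3) · sin69.7°·cos15.2° / [1 − cos(54.5°)]
    = 9.438 · 0.9379·0.9650 / [1 − 0.5807]
    = 9.438 · 0.9051 / 0.4193
    = 20.37 m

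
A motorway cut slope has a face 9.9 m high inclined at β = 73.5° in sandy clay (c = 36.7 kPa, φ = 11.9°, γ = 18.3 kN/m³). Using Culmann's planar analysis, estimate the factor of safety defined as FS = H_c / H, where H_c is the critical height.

FS = 1.45

H_c = (4c/γ) · sinβ cosφ / [1 − cos(β − φ)]
    = (4·36.7/18.3) · sin73.5°·cos11.9° / [1 − cos61.6°]
    = 8.022 · 0.9382 / 0.5244 = 14.35 m
FS = H_c / H = 14.35 / 9.9 = 1.450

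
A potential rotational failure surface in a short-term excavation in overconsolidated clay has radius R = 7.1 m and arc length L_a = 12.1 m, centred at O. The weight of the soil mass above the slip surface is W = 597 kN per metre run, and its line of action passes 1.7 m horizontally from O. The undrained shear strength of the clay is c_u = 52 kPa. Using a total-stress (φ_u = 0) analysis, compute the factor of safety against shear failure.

Taking moments about the centre O, the resisting moment is provided by the undrained shear strength acting along the arc:
M_R = c_u·L_a·R = 52·12.10·7.1 = 4467.3 kN·m/m
M_D = W·d = 597·1.7 = 1014.9 kN·m/m
FS = M_R / M_D = 4467.3 / 1014.9 = 4.402

FS = 4.40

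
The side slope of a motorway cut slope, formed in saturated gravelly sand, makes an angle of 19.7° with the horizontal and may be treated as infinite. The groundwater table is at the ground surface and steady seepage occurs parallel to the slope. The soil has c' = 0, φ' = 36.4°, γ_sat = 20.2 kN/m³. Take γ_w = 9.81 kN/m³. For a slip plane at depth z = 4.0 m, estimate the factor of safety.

With seepage parallel to the slope and the water table at the surface, the effective normal stress on the slip plane uses the buoyant unit weight γ' = γ_sat − γ_w while the driving shear stress uses γ_sat:
FS = [c' + γ' z cos²β tanφ'] / [γ_sat z sinβ cosβ]
(For c' = 0 this reduces to FS = (γ'/γ_sat)·tanφ'/tanβ.)
γ' = 20.2 − 9.81 = 10.39 kN/m³
Numerator = 0.0 + 10.39·4.0·cos²19.7°·tan36.4° = 0.0 + 10.39·4.0·0.8864·0.7373 = 27.159 kPa
Denominator = 20.2·4.0·sin19.7°·cos19.7° = 20.2·4.0·0.3371·0.9415 = 25.643 kPa
FS = 27.159 / 25.643 = 1.059

FS = 1.06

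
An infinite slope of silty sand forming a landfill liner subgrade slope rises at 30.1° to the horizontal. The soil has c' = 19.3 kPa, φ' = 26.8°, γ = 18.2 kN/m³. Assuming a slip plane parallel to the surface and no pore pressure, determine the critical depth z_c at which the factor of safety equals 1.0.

z_c = 19.01 m

Setting FS = 1.00 in FS = [c' + γz cos²β tanφ'] / [γz sinβ cosβ] and solving for z:
z = c' / [γ cosβ (FS·sinβ − cosβ·tanφ')]
  = 19.3 / [18.2·cos30.1°·(1.00·sin30.1° − cos30.1°·tan26.8°)]
  = 19.3 / [18.2·0.8652·(1.00·0.5015 − 0.8652·0.5051)]
  = 19.3 / 1.0155 = 19.006 m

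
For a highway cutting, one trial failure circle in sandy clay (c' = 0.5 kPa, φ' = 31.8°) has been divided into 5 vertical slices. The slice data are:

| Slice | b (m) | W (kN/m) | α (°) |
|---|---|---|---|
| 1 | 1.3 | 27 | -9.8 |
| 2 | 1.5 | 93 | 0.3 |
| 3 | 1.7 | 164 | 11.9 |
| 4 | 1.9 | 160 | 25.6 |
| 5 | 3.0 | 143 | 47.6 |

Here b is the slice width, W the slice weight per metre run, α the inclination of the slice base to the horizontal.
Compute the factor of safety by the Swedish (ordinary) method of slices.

Ordinary method of slices: FS = Σ[c'·Δl_i + (W_i cosα_i)·tanφ'] / Σ W_i sinα_i, with Δl_i = b_i / cosα_i.
Slice 1: Δl = 1.3/cos(-9.8°) = 1.319 m; N'_1 = 27·cos(-9.8°) = 26.6; c'Δl = 0.66; W sinα = -4.6
Slice 2: Δl = 1.5/cos0.3° = 1.500 m; N'_2 = 93·cos0.3° = 93.0; c'Δl = 0.75; W sinα = 0.5
Slice 3: Δl = 1.7/cos11.9° = 1.737 m; N'_3 = 164·cos11.9° = 160.5; c'Δl = 0.87; W sinα = 33.8
Slice 4: Δl = 1.9/cos25.6° = 2.107 m; N'_4 = 160·cos25.6° = 144.3; c'Δl = 1.05; W sinα = 69.1
Slice 5: Δl = 3.0/cos47.6° = 4.449 m; N'_5 = 143·cos47.6° = 96.4; c'Δl = 2.22; W sinα = 105.6
Σc'Δl = 5.6 kN/m; ΣN' = 520.8 kN/m; ΣW sinα = 204.4 kN/m
Resisting = 5.6 + 520.8·tan31.8° = 5.6 + 322.9 = 328.5 kN/m
FS = 328.5 / 204.4 = 1.607

FS = 1.61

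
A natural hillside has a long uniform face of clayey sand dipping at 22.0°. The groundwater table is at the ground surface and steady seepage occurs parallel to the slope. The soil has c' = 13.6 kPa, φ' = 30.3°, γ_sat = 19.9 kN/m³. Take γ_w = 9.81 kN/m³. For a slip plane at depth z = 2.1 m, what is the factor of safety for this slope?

FS = 1.67

With seepage parallel to the slope and the water table at the surface, the effective normal stress on the slip plane uses the buoyant unit weight γ' = γ_sat − γ_w while the driving shear stress uses γ_sat:
FS = [c' + γ' z cos²β tanφ'] / [γ_sat z sinβ cosβ]
γ' = 19.9 − 9.81 = 10.09 kN/m³
Numerator = 13.6 + 10.09·2.1·cos²22.0°·tan30.3° = 13.6 + 10.09·2.1·0.8597·0.5844 = 24.244 kPa
Denominator = 19.9·2.1·sin22.0°·cos22.0° = 19.9·2.1·0.3746·0.9272 = 14.515 kPa
FS = 24.244 / 14.515 = 1.670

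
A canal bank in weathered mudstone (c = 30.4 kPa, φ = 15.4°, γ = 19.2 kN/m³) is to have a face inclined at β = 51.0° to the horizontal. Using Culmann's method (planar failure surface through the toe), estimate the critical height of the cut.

Culmann's analysis gives the critical failure plane at α_cr = (β + φ)/2 = (51.0 + 15.4)/2 = 33.2°, and the critical height
H_c = (4c/γ) · sinβ cosφ / [1 − cos(β − φ)]
    = (4·30.4/19.2) · sin51.0°·cos15.4° / [1 − cos(35.6°)]
    = 6.333 · 0.7771·0.9641 / [1 − 0.8131]
    = 6.333 · 0.7492 / 0.1869
    = 25.39 m

H_c = 25.39 m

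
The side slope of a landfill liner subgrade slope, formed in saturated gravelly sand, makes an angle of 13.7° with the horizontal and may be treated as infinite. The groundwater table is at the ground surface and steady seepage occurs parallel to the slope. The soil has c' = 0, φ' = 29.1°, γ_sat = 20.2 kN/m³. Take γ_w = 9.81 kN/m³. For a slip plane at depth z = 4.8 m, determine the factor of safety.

FS = 1.17

With seepage parallel to the slope and the water table at the surface, the effective normal stress on the slip plane uses the buoyant unit weight γ' = γ_sat − γ_w while the driving shear stress uses γ_sat:
FS = [c' + γ' z cos²β tanφ'] / [γ_sat z sinβ cosβ]
(For c' = 0 this reduces to FS = (γ'/γ_sat)·tanφ'/tanβ.)
γ' = 20.2 − 9.81 = 10.39 kN/m³
Numerator = 0.0 + 10.39·4.8·cos²13.7°·tan29.1° = 0.0 + 10.39·4.8·0.9439·0.5566 = 26.201 kPa
Denominator = 20.2·4.8·sin13.7°·cos13.7° = 20.2·4.8·0.2368·0.9715 = 22.310 kPa
FS = 26.201 / 22.310 = 1.174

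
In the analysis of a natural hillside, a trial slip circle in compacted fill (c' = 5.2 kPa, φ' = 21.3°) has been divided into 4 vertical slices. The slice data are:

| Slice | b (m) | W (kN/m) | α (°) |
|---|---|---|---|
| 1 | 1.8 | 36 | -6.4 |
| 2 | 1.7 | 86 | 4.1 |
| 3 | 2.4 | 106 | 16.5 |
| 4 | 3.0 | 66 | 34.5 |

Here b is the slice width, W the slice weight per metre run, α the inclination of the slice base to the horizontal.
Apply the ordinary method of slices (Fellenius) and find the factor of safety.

FS = 2.28

Ordinary method of slices: FS = Σ[c'·Δl_i + (W_i cosα_i)·tanφ'] / Σ W_i sinα_i, with Δl_i = b_i / cosα_i.
Slice 1: Δl = 1.8/cos(-6.4°) = 1.811 m; N'_1 = 36·cos(-6.4°) = 35.8; c'Δl = 9.42; W sinα = -4.0
Slice 2: Δl = 1.7/cos4.1° = 1.704 m; N'_2 = 86·cos4.1° = 85.8; c'Δl = 8.86; W sinα = 6.1
Slice 3: Δl = 2.4/cos16.5° = 2.503 m; N'_3 = 106·cos16.5° = 101.6; c'Δl = 13.02; W sinα = 30.1
Slice 4: Δl = 3.0/cos34.5° = 3.640 m; N'_4 = 66·cos34.5° = 54.4; c'Δl = 18.93; W sinα = 37.4
Σc'Δl = 50.2 kN/m; ΣN' = 277.6 kN/m; ΣW sinα = 69.6 kN/m
Resisting = 50.2 + 277.6·tan21.3° = 50.2 + 108.2 = 158.5 kN/m
FS = 158.5 / 69.6 = 2.276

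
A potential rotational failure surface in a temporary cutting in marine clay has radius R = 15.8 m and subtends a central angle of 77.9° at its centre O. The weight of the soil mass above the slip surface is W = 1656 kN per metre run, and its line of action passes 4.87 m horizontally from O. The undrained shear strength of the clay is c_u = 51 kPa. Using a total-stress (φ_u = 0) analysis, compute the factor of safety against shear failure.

FS = 2.15

Taking moments about the centre O, the resisting moment is provided by the undrained shear strength acting along the arc:
Arc length L_a = R·θ = 15.8·(77.9°·π/180) = 15.8·1.3596 = 21.48 m
M_R = c_u·L_a·R = 51·21.48·15.8 = 17310.1 kN·m/m
M_D = W·d = 1656·4.87 = 8064.7 kN·m/m
FS = M_R / M_D = 17310.1 / 8064.7 = 2.146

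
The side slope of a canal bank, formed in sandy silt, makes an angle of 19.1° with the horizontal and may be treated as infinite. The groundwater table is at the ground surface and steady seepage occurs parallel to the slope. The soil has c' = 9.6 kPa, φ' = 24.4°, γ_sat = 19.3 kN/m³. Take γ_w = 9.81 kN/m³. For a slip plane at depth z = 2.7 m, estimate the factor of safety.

FS = 1.24

With seepage parallel to the slope and the water table at the surface, the effective normal stress on the slip plane uses the buoyant unit weight γ' = γ_sat − γ_w while the driving shear stress uses γ_sat:
FS = [c' + γ' z cos²β tanφ'] / [γ_sat z sinβ cosβ]
γ' = 19.3 − 9.81 = 9.49 kN/m³
Numerator = 9.6 + 9.49·2.7·cos²19.1°·tan24.4° = 9.6 + 9.49·2.7·0.8929·0.4536 = 19.979 kPa
Denominator = 19.3·2.7·sin19.1°·cos19.1° = 19.3·2.7·0.3272·0.9449 = 16.113 kPa
FS = 19.979 / 16.113 = 1.240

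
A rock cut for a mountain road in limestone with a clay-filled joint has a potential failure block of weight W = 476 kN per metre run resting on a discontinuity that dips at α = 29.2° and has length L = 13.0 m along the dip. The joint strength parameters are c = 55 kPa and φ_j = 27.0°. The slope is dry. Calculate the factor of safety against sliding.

FS = 3.99

Resolving the block weight along and normal to the plane and applying the Mohr–Coulomb strength on the joint:
N' = W cosα = 476·cos29.2° = 415.5 kN/m
Driving force T = W sinα = 476·sin29.2° = 232.2 kN/m
Resisting force R = c·L + N'·tanφ_j = 55·13.0 + 415.5·tan27.0° = 715.0 + 211.7 = 926.7 kN/m
FS = R / T = 926.7 / 232.2 = 3.991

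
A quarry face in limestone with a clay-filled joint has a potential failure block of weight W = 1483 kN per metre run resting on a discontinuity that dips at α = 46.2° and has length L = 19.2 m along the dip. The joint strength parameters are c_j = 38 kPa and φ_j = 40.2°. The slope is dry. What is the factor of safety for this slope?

FS = 1.49

Resolving the block weight along and normal to the plane and applying the Mohr–Coulomb strength on the joint:
N' = W cosα = 1483·cos46.2° = 1026.4 kN/m
Driving force T = W sinα = 1483·sin46.2° = 1070.4 kN/m
Resisting force R = c_j·L + N'·tanφ_j = 38·19.2 + 1026.4·tan40.2° = 729.6 + 867.4 = 1597.0 kN/m
FS = R / T = 1597.0 / 1070.4 = 1.492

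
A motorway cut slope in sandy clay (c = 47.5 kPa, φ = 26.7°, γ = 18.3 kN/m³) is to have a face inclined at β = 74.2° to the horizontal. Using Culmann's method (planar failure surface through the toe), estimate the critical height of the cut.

H_c = 27.51 m

Culmann's analysis gives the critical failure plane at α_cr = (β + φ)/2 = (74.2 + 26.7)/2 = 50.5°, and the critical height
H_c = (4c/γ) · sinβ cosφ / [1 − cos(β − φ)]
    = (4·47.5/18.3) · sin74.2°·cos26.7° / [1 − cos(47.5°)]
    = 10.383 · 0.9622·0.8934 / [1 − 0.6756]
    = 10.383 · 0.8596 / 0.3244
    = 27.51 m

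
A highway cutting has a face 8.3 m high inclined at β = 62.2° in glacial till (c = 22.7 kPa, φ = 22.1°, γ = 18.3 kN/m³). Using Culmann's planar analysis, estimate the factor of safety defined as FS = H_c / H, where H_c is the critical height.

FS = 2.08

H_c = (4c/γ) · sinβ cosφ / [1 − cos(β − φ)]
    = (4·22.7/18.3) · sin62.2°·cos22.1° / [1 − cos40.1°]
    = 4.962 · 0.8196 / 0.2351 = 17.30 m
FS = H_c / H = 17.30 / 8.3 = 2.084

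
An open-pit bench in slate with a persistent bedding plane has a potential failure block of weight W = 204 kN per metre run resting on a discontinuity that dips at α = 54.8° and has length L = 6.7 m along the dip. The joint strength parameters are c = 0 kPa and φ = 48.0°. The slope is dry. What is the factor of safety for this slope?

Resolving the block weight along and normal to the plane and applying the Mohr–Coulomb strength on the joint:
N' = W cosα = 204·cos54.8° = 117.6 kN/m
Driving force T = W sinα = 204·sin54.8° = 166.7 kN/m
Resisting force R = c·L + N'·tanφ = 0·6.7 + 117.6·tan48.0° = 0.0 + 130.6 = 130.6 kN/m
FS = R / T = 130.6 / 166.7 = 0.783

FS = 0.78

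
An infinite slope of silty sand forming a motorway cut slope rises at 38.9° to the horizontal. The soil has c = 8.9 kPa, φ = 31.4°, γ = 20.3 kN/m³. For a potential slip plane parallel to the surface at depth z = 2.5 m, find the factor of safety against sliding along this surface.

For an infinite slope with a slip plane parallel to the surface (no pore pressure): FS = [c + γz cos²β tanφ] / [γz sinβ cosβ].
γz = 20.3·2.5 = 50.75 kN/m²
Numerator = 8.9 + 50.75·cos²38.9°·tan31.4° = 8.9 + 50.75·0.6057·0.6104 = 27.662 kPa
Denominator = 50.75·sin38.9°·cos38.9° = 50.75·0.6280·0.7782 = 24.802 kPa
FS = 27.662 / 24.802 = 1.115

FS = 1.12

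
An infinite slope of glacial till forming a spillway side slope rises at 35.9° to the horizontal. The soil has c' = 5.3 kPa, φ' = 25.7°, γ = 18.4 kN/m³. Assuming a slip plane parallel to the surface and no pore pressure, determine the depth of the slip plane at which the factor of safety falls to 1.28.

z = 0.99 m

Setting FS = 1.28 in FS = [c' + γz cos²β tanφ'] / [γz sinβ cosβ] and solving for z:
z = c' / [γ cosβ (FS·sinβ − cosβ·tanφ')]
  = 5.3 / [18.4·cos35.9°·(1.28·sin35.9° − cos35.9°·tan25.7°)]
  = 5.3 / [18.4·0.8100·(1.28·0.5864 − 0.8100·0.4813)]
  = 5.3 / 5.3763 = 0.986 m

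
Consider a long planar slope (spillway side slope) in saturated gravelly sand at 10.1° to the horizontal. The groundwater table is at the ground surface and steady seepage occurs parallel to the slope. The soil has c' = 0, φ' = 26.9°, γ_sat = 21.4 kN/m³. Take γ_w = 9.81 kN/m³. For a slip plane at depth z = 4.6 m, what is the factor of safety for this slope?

With seepage parallel to the slope and the water table at the surface, the effective normal stress on the slip plane uses the buoyant unit weight γ' = γ_sat − γ_w while the driving shear stress uses γ_sat:
FS = [c' + γ' z cos²β tanφ'] / [γ_sat z sinβ cosβ]
(For c' = 0 this reduces to FS = (γ'/γ_sat)·tanφ'/tanβ.)
γ' = 21.4 − 9.81 = 11.59 kN/m³
Numerator = 0.0 + 11.59·4.6·cos²10.1°·tan26.9° = 0.0 + 11.59·4.6·0.9692·0.5073 = 26.216 kPa
Denominator = 21.4·4.6·sin10.1°·cos10.1° = 21.4·4.6·0.1754·0.9845 = 16.996 kPa
FS = 26.216 / 16.996 = 1.543

FS = 1.54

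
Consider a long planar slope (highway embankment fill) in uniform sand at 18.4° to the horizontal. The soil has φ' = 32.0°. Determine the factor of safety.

For a dry cohesionless infinite slope the factor of safety is FS = tanφ' / tanβ.
FS = tan32.0° / tan18.4° = 0.6249 / 0.3327 = 1.878

FS = 1.88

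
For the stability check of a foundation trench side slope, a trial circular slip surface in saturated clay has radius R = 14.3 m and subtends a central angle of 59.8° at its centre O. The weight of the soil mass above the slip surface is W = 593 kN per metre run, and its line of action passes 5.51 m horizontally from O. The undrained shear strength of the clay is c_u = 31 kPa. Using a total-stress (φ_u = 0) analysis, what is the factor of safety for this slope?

Taking moments about the centre O, the resisting moment is provided by the undrained shear strength acting along the arc:
Arc length L_a = R·θ = 14.3·(59.8°·π/180) = 14.3·1.0437 = 14.93 m
M_R = c_u·L_a·R = 31·14.93·14.3 = 6616.3 kN·m/m
M_D = W·d = 593·5.51 = 3267.4 kN·m/m
FS = M_R / M_D = 6616.3 / 3267.4 = 2.025

FS = 2.02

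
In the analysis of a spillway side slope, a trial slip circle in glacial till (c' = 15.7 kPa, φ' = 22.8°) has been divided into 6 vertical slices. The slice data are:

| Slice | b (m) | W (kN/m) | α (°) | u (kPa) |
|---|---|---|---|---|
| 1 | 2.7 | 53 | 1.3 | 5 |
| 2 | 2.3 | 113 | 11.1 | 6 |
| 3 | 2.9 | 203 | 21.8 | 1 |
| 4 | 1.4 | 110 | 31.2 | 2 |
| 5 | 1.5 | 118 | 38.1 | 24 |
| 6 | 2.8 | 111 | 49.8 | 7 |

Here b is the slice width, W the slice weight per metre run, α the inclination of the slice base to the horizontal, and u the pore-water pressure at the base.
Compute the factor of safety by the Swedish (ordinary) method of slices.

Ordinary method of slices: FS = Σ[c'·Δl_i + (W_i cosα_i − u_i·Δl_i)·tanφ'] / Σ W_i sinα_i, with Δl_i = b_i / cosα_i.
Slice 1: Δl = 2.7/cos1.3° = 2.701 m; N'_1 = 53·cos1.3° − 5·2.701 = 39.5; c'Δl = 42.40; W sinα = 1.2
Slice 2: Δl = 2.3/cos11.1° = 2.344 m; N'_2 = 113·cos11.1° − 6·2.344 = 96.8; c'Δl = 36.80; W sinα = 21.8
Slice 3: Δl = 2.9/cos21.8° = 3.123 m; N'_3 = 203·cos21.8° − 1·3.123 = 185.4; c'Δl = 49.04; W sinα = 75.4
Slice 4: Δl = 1.4/cos31.2° = 1.637 m; N'_4 = 110·cos31.2° − 2·1.637 = 90.8; c'Δl = 25.70; W sinα = 57.0
Slice 5: Δl = 1.5/cos38.1° = 1.906 m; N'_5 = 118·cos38.1° − 24·1.906 = 47.1; c'Δl = 29.93; W sinα = 72.8
Slice 6: Δl = 2.8/cos49.8° = 4.338 m; N'_6 = 111·cos49.8° − 7·4.338 = 41.3; c'Δl = 68.11; W sinα = 84.8
Σc'Δl = 252.0 kN/m; ΣN' = 500.9 kN/m; ΣW sinα = 312.9 kN/m
Resisting = 252.0 + 500.9·tan22.8° = 252.0 + 210.5 = 462.5 kN/m
FS = 462.5 / 312.9 = 1.478

FS = 1.48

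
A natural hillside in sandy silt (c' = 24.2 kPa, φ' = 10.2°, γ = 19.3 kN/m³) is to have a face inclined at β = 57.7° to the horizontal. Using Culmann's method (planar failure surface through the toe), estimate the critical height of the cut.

Culmann's analysis gives the critical failure plane at α_cr = (β + φ')/2 = (57.7 + 10.2)/2 = 34.0°, and the critical height
H_c = (4c'/γ) · sinβ cosφ' / [1 − cos(β − φ')]
    = (4·24.2/19.3) · sin57.7°·cos10.2° / [1 − cos(47.5°)]
    = 5.016 · 0.8453·0.9842 / [1 − 0.6756]
    = 5.016 · 0.8319 / 0.3244
    = 12.86 m

H_c = 12.86 m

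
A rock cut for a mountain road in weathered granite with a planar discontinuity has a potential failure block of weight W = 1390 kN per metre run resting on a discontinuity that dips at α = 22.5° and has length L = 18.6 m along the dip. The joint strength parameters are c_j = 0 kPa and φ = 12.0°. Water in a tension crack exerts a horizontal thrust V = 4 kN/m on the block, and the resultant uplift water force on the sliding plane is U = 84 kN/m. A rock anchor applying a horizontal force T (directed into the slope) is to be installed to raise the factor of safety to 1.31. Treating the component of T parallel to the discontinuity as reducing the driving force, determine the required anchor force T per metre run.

T = 346 kN/m

Resolving forces along and normal to the sliding plane, with the horizontal anchor force T adding T·sinα to the effective normal force and T·cosα acting up the plane against the driving force:
FS = [c_jL + (W cosα − U − V sinα + T sinα) tanφ] / [W sinα + V cosα − T cosα]
Without the anchor: N' = 1198.7 kN/m, driving T_d = 535.6 kN/m, resisting R = 0·18.6 + 1198.7·tan12.0° = 254.8 kN/m, FS = 0.48.
Setting FS = 1.31 and solving for T:
1.31·(535.6 − T cos22.5°) = 254.8 + T sin22.5°·tan12.0°
T·(sin22.5°·tan12.0° + 1.31·cos22.5°) = 1.31·535.6 − 254.8
T·(0.3827·0.2126 + 1.31·0.9239) = 701.7 − 254.8 = 446.9
T·1.2916 = 446.9
T = 346.0 kN/m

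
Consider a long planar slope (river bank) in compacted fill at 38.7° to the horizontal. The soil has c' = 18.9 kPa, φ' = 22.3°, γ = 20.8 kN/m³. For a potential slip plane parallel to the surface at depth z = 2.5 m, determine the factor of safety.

FS = 1.26

For an infinite slope with a slip plane parallel to the surface (no pore pressure): FS = [c' + γz cos²β tanφ'] / [γz sinβ cosβ].
γz = 20.8·2.5 = 52.00 kN/m²
Numerator = 18.9 + 52.00·cos²38.7°·tan22.3° = 18.9 + 52.00·0.6091·0.4101 = 31.890 kPa
Denominator = 52.00·sin38.7°·cos38.7° = 52.00·0.6252·0.7804 = 25.374 kPa
FS = 31.890 / 25.374 = 1.257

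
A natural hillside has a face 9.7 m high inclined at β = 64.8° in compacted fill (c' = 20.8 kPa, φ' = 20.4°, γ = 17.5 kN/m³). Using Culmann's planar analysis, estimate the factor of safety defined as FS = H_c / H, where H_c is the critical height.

FS = 1.46

H_c = (4c'/γ) · sinβ cosφ' / [1 − cos(β − φ')]
    = (4·20.8/17.5) · sin64.8°·cos20.4° / [1 − cos44.4°]
    = 4.754 · 0.8481 / 0.2855 = 14.12 m
FS = H_c / H = 14.12 / 9.7 = 1.456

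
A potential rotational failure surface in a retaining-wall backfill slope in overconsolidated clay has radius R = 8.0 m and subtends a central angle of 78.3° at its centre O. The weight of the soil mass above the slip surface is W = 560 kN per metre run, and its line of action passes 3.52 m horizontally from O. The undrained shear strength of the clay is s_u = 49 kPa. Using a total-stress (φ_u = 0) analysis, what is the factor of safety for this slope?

FS = 2.17

Taking moments about the centre O, the resisting moment is provided by the undrained shear strength acting along the arc:
Arc length L_a = R·θ = 8.0·(78.3°·π/180) = 8.0·1.3666 = 10.93 m
M_R = s_u·L_a·R = 49·10.93·8.0 = 4285.6 kN·m/m
M_D = W·d = 560·3.52 = 1971.2 kN·m/m
FS = M_R / M_D = 4285.6 / 1971.2 = 2.174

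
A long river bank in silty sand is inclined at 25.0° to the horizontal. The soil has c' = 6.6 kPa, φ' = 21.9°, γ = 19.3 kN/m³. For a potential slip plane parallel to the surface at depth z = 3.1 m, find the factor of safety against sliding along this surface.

For an infinite slope with a slip plane parallel to the surface (no pore pressure): FS = [c' + γz cos²β tanφ'] / [γz sinβ cosβ].
γz = 19.3·3.1 = 59.83 kN/m²
Numerator = 6.6 + 59.83·cos²25.0°·tan21.9° = 6.6 + 59.83·0.8214·0.4020 = 26.356 kPa
Denominator = 59.83·sin25.0°·cos25.0° = 59.83·0.4226·0.9063 = 22.916 kPa
FS = 26.356 / 22.916 = 1.150

FS = 1.15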